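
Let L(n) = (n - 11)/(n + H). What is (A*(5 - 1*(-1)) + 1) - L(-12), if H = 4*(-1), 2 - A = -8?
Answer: 953/16 ≈ 59.563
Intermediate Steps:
A = 10 (A = 2 - 1*(-8) = 2 + 8 = 10)
H = -4
L(n) = (-11 + n)/(-4 + n) (L(n) = (n - 11)/(n - 4) = (-11 + n)/(-4 + n))
(A*(5 - 1*(-1)) + 1) - L(-12) = (10*(5 - 1*(-1)) + 1) - (-11 - 12)/(-4 - 12) = (10*(5 + 1) + 1) - (-23)/(-16) = (10*6 + 1) - (-1)*(-23)/16 = (60 + 1) - 1*23/16 = 61 - 23/16 = 953/16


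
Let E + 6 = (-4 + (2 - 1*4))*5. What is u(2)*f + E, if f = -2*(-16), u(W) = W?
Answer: 28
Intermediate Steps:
f = 32
E = -36 (E = -6 + (-4 + (2 - 1*4))*5 = -6 + (-4 + (2 - 4))*5 = -6 + (-4 - 2)*5 = -6 - 6*5 = -6 - 30 = -36)
u(2)*f + E = 2*32 - 36 = 64 - 36 = 28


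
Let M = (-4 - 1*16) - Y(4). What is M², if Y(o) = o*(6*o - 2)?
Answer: 11664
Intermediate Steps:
Y(o) = o*(-2 + 6*o)
M = -108 (M = (-4 - 1*16) - 2*4*(-1 + 3*4) = (-4 - 16) - 2*4*(-1 + 12) = -20 - 2*4*11 = -20 - 1*88 = -20 - 88 = -108)
M² = (-108)² = 11664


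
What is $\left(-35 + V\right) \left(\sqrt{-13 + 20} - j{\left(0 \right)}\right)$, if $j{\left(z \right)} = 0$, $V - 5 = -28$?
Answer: $- 58 \sqrt{7} \approx -153.45$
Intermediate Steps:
$V = -23$ ($V = 5 - 28 = -23$)
$\left(-35 + V\right) \left(\sqrt{-13 + 20} - j{\left(0 \right)}\right) = \left(-35 - 23\right) \left(\sqrt{-13 + 20} - 0\right) = - 58 \left(\sqrt{7} + 0\right) = - 58 \sqrt{7}$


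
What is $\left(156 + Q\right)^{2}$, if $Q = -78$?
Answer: $6084$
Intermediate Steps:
$\left(156 + Q\right)^{2} = \left(156 - 78\right)^{2} = 78^{2} = 6084$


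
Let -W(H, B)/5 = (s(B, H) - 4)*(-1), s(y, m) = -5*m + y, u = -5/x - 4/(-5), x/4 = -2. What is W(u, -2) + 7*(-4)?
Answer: -749/8 ≈ -93.625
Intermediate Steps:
x = -8 (x = 4*(-2) = -8)
u = 57/40 (u = -5/(-8) - 4/(-5) = -5*(-⅛) - 4*(-⅕) = 5/8 + ⅘ = 57/40 ≈ 1.4250)
s(y, m) = y - 5*m
W(H, B) = -20 - 25*H + 5*B (W(H, B) = -5*((B - 5*H) - 4)*(-1) = -5*(-4 + B - 5*H)*(-1) = -5*(4 - B + 5*H) = -20 - 25*H + 5*B)
W(u, -2) + 7*(-4) = (-20 - 25*57/40 + 5*(-2)) + 7*(-4) = (-20 - 285/8 - 10) - 28 = -525/8 - 28 = -749/8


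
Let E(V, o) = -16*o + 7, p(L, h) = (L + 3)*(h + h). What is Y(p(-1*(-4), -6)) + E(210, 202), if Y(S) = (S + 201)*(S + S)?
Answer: -22881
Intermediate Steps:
p(L, h) = 2*h*(3 + L) (p(L, h) = (3 + L)*(2*h) = 2*h*(3 + L))
Y(S) = 2*S*(201 + S) (Y(S) = (201 + S)*(2*S) = 2*S*(201 + S))
E(V, o) = 7 - 16*o
Y(p(-1*(-4), -6)) + E(210, 202) = 2*(2*(-6)*(3 - 1*(-4)))*(201 + 2*(-6)*(3 - 1*(-4))) + (7 - 16*202) = 2*(2*(-6)*(3 + 4))*(201 + 2*(-6)*(3 + 4)) + (7 - 3232) = 2*(2*(-6)*7)*(201 + 2*(-6)*7) - 3225 = 2*(-84)*(201 - 84) - 3225 = 2*(-84)*117 - 3225 = -19656 - 3225 = -22881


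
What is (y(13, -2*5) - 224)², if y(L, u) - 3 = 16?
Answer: 42025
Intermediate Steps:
y(L, u) = 19 (y(L, u) = 3 + 16 = 19)
(y(13, -2*5) - 224)² = (19 - 224)² = (-205)² = 42025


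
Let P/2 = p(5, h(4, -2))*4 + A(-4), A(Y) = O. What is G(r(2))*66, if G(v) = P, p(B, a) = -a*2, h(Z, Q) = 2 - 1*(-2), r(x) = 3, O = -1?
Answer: -4356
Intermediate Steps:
A(Y) = -1
h(Z, Q) = 4 (h(Z, Q) = 2 + 2 = 4)
p(B, a) = -2*a
P = -66 (P = 2*(-2*4*4 - 1) = 2*(-8*4 - 1) = 2*(-32 - 1) = 2*(-33) = -66)
G(v) = -66
G(r(2))*66 = -66*66 = -4356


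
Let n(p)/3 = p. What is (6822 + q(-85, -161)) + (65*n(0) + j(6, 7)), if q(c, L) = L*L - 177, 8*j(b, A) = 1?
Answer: 260529/8 ≈ 32566.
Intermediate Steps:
j(b, A) = ⅛ (j(b, A) = (⅛)*1 = ⅛)
q(c, L) = -177 + L² (q(c, L) = L² - 177 = -177 + L²)
n(p) = 3*p
(6822 + q(-85, -161)) + (65*n(0) + j(6, 7)) = (6822 + (-177 + (-161)²)) + (65*(3*0) + ⅛) = (6822 + (-177 + 25921)) + (65*0 + ⅛) = (6822 + 25744) + (0 + ⅛) = 32566 + ⅛ = 260529/8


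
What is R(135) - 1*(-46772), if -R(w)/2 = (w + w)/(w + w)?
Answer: 46770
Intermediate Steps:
R(w) = -2 (R(w) = -2*(w + w)/(w + w) = -2*2*w/(2*w) = -2*2*w*1/(2*w) = -2*1 = -2)
R(135) - 1*(-46772) = -2 - 1*(-46772) = -2 + 46772 = 46770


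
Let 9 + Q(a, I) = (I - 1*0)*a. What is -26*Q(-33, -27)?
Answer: -22932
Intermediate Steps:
Q(a, I) = -9 + I*a (Q(a, I) = -9 + (I - 1*0)*a = -9 + (I + 0)*a = -9 + I*a)
-26*Q(-33, -27) = -26*(-9 - 27*(-33)) = -26*(-9 + 891) = -26*882 = -22932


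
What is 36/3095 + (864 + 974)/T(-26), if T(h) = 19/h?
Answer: -147903176/58805 ≈ -2515.1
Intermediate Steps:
36/3095 + (864 + 974)/T(-26) = 36/3095 + (864 + 974)/((19/(-26))) = 36*(1/3095) + 1838/((19*(-1/26))) = 36/3095 + 1838/(-19/26) = 36/3095 + 1838*(-26/19) = 36/3095 - 47788/19 = -147903176/58805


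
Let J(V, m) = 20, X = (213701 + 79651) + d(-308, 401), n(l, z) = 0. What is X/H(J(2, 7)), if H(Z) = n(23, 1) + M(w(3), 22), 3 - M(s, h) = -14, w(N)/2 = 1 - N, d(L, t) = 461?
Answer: 293813/17 ≈ 17283.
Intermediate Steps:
w(N) = 2 - 2*N (w(N) = 2*(1 - N) = 2 - 2*N)
X = 293813 (X = (213701 + 79651) + 461 = 293352 + 461 = 293813)
M(s, h) = 17 (M(s, h) = 3 - 1*(-14) = 3 + 14 = 17)
H(Z) = 17 (H(Z) = 0 + 17 = 17)
X/H(J(2, 7)) = 293813/17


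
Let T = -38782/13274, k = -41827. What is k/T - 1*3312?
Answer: 213382807/19391 ≈ 11004.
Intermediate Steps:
T = -19391/6637 (T = -38782*1/13274 = -19391/6637 ≈ -2.9216)
k/T - 1*3312 = -41827/(-19391/6637) - 1*3312 = -41827*(-6637/19391) - 3312 = 277605799/19391 - 3312 = 213382807/19391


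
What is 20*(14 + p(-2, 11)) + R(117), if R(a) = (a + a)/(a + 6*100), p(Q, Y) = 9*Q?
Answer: -19042/239 ≈ -79.674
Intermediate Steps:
R(a) = 2*a/(600 + a) (R(a) = (2*a)/(a + 600) = (2*a)/(600 + a) = 2*a/(600 + a))
20*(14 + p(-2, 11)) + R(117) = 20*(14 + 9*(-2)) + 2*117/(600 + 117) = 20*(14 - 18) + 2*117/717 = 20*(-4) + 2*117*(1/717) = -80 + 78/239 = -19042/239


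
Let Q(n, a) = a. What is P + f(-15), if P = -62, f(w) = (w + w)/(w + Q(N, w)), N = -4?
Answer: -61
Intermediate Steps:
f(w) = 1 (f(w) = (w + w)/(w + w) = (2*w)/((2*w)) = (2*w)*(1/(2*w)) = 1)
P + f(-15) = -62 + 1 = -61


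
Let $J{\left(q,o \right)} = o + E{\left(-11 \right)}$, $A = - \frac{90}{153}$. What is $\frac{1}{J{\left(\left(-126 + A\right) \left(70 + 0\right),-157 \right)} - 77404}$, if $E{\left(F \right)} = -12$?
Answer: $- \frac{1}{77573} \approx -1.2891 \cdot 10^{-5}$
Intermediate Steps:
$A = - \frac{10}{17}$ ($A = \left(-90\right) \frac{1}{153} = - \frac{10}{17} \approx -0.58823$)
$J{\left(q,o \right)} = -12 + o$ ($J{\left(q,o \right)} = o - 12 = -12 + o$)
$\frac{1}{J{\left(\left(-126 + A\right) \left(70 + 0\right),-157 \right)} - 77404} = \frac{1}{\left(-12 - 157\right) - 77404} = \frac{1}{-169 - 77404} = \frac{1}{-77573} = - \frac{1}{77573}$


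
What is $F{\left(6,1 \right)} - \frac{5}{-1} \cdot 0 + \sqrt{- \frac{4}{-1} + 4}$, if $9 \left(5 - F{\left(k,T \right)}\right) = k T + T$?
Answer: $2 \sqrt{2} \approx 2.8284$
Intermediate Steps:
$F{\left(k,T \right)} = 5 - \frac{T}{9} - \frac{T k}{9}$ ($F{\left(k,T \right)} = 5 - \frac{k T + T}{9} = 5 - \frac{T k + T}{9} = 5 - \frac{T + T k}{9} = 5 - \left(\frac{T}{9} + \frac{T k}{9}\right) = 5 - \frac{T}{9} - \frac{T k}{9}$)
$F{\left(6,1 \right)} - \frac{5}{-1} \cdot 0 + \sqrt{- \frac{4}{-1} + 4} = \left(5 - \frac{1}{9} - \frac{1}{9} \cdot 6\right) - \frac{5}{-1} \cdot 0 + \sqrt{- \frac{4}{-1} + 4} = \left(5 - \frac{1}{9} - \frac{2}{3}\right) \left(-5\right) \left(-1\right) 0 + \sqrt{\left(-4\right) \left(-1\right) + 4} = \frac{38 \cdot 5 \cdot 0}{9} + \sqrt{4 + 4} = \frac{38}{9} \cdot 0 + \sqrt{8} = 0 + 2 \sqrt{2} = 2 \sqrt{2}$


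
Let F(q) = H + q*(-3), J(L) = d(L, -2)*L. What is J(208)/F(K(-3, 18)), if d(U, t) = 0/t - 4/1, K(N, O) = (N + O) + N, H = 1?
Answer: 832/35 ≈ 23.771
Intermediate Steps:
K(N, O) = O + 2*N
d(U, t) = -4 (d(U, t) = 0 - 4*1 = 0 - 4 = -4)
J(L) = -4*L
F(q) = 1 - 3*q (F(q) = 1 + q*(-3) = 1 - 3*q)
J(208)/F(K(-3, 18)) = (-4*208)/(1 - 3*(18 + 2*(-3))) = -832/(1 - 3*(18 - 6)) = -832/(1 - 3*12) = -832/(1 - 36) = -832/(-35) = -832*(-1/35) = 832/35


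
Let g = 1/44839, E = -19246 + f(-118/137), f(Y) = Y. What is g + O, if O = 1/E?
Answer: -3506123/118232371980 ≈ -2.9655e-5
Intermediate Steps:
E = -2636820/137 (E = -19246 - 118/137 = -2636820/137 ≈ -19247.)
g = 1/44839 ≈ 2.2302e-5
O = -137/2636820 (O = 1/(-2636820/137) = -137/2636820 ≈ -5.1957e-5)
g + O = 1/44839 - 137/2636820 = -3506123/118232371980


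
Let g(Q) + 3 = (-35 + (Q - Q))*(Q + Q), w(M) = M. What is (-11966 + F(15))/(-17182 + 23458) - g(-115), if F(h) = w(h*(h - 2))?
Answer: -50514743/6276 ≈ -8048.9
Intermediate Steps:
F(h) = h*(-2 + h) (F(h) = h*(h - 2) = h*(-2 + h))
g(Q) = -3 - 70*Q (g(Q) = -3 + (-35 + (Q - Q))*(Q + Q) = -3 + (-35 + 0)*(2*Q) = -3 - 70*Q)
(-11966 + F(15))/(-17182 + 23458) - g(-115) = (-11966 + 15*(-2 + 15))/(-17182 + 23458) - (-3 - 70*(-115)) = (-11966 + 15*13)/6276 - (-3 + 8050) = (-11966 + 195)*(1/6276) - 1*8047 = -11771*1/6276 - 8047 = -11771/6276 - 8047 = -50514743/6276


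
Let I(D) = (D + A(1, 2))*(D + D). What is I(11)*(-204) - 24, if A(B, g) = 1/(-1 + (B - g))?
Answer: -47148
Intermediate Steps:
A(B, g) = 1/(-1 + B - g)
I(D) = 2*D*(-½ + D) (I(D) = (D - 1/(1 + 2 - 1*1))*(D + D) = (D - 1/(1 + 2 - 1))*(2*D) = (D - 1/2)*(2*D) = (D - 1*½)*(2*D) = (D - ½)*(2*D) = (-½ + D)*(2*D) = 2*D*(-½ + D))
I(11)*(-204) - 24 = (11*(-1 + 2*11))*(-204) - 24 = (11*(-1 + 22))*(-204) - 24 = (11*21)*(-204) - 24 = 231*(-204) - 24 = -47124 - 24 = -47148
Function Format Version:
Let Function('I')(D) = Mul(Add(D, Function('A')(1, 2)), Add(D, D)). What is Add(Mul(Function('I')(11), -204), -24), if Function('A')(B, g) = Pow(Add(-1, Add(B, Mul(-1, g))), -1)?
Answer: -47148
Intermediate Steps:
Function('A')(B, g) = Pow(Add(-1, B, Mul(-1, g)), -1)
Function('I')(D) = Mul(2, D, Add(Rational(-1, 2), D)) (Function('I')(D) = Mul(Add(D, Mul(-1, Pow(Add(1, 2, Mul(-1, 1)), -1))), Add(D, D)) = Mul(Add(D, Mul(-1, Pow(Add(1, 2, -1), -1))), Mul(2, D)) = Mul(Add(D, Mul(-1, Pow(2, -1))), Mul(2, D)) = Mul(Add(D, Mul(-1, Rational(1, 2))), Mul(2, D)) = Mul(Add(D, Rational(-1, 2)), Mul(2, D)) = Mul(Add(Rational(-1, 2), D), Mul(2, D)) = Mul(2, D, Add(Rational(-1, 2), D)))
Add(Mul(Function('I')(11), -204), -24) = Add(Mul(Mul(11, Add(-1, Mul(2, 11))), -204), -24) = Add(Mul(Mul(11, Add(-1, 22)), -204), -24) = Add(Mul(Mul(11, 21), -204), -24) = Add(Mul(231, -204), -24) = Add(-47124, -24) = -47148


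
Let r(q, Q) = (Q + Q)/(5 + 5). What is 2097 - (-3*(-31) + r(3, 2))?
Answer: 10018/5 ≈ 2003.6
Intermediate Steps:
r(q, Q) = Q/5 (r(q, Q) = (2*Q)/10 = (2*Q)*(⅒) = Q/5)
2097 - (-3*(-31) + r(3, 2)) = 2097 - (-3*(-31) + (⅕)*2) = 2097 - (93 + ⅖) = 2097 - 1*467/5 = 2097 - 467/5 = 10018/5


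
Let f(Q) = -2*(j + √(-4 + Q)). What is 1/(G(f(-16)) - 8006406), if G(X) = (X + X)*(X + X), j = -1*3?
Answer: I/(2*(-4003291*I + 96*√5)) ≈ -1.249e-7 + 6.6972e-12*I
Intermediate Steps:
j = -3
f(Q) = 6 - 2*√(-4 + Q) (f(Q) = -2*(-3 + √(-4 + Q)) = 6 - 2*√(-4 + Q))
G(X) = 4*X² (G(X) = (2*X)*(2*X) = 4*X²)
1/(G(f(-16)) - 8006406) = 1/(4*(6 - 2*√(-4 - 16))² - 8006406) = 1/(4*(6 - 4*I*√5)² - 8006406) = 1/(-8006406 + 4*(6 - 4*I*√5)²)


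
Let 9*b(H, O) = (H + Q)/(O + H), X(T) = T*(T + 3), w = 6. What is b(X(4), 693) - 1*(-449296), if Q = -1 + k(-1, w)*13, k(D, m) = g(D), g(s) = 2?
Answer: 2915481797/6489 ≈ 4.4930e+5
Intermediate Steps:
k(D, m) = 2
Q = 25 (Q = -1 + 2*13 = -1 + 26 = 25)
X(T) = T*(3 + T)
b(H, O) = (25 + H)/(9*(H + O)) (b(H, O) = ((H + 25)/(O + H))/9 = ((25 + H)/(H + O))/9 = (25 + H)/(9*(H + O)))
b(X(4), 693) - 1*(-449296) = (25 + 4*(3 + 4))/(9*(4*(3 + 4) + 693)) - 1*(-449296) = (25 + 4*7)/(9*(4*7 + 693)) + 449296 = (25 + 28)/(9*(28 + 693)) + 449296 = (⅑)*53/721 + 449296 = (⅑)*(1/721)*53 + 449296 = 53/6489 + 449296 = 2915481797/6489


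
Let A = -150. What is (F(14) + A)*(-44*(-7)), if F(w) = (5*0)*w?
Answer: -46200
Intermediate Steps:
F(w) = 0 (F(w) = 0*w = 0)
(F(14) + A)*(-44*(-7)) = (0 - 150)*(-44*(-7)) = -150*308 = -46200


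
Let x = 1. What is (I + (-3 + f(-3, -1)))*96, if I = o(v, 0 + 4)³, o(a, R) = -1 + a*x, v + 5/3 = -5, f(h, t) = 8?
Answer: -385024/9 ≈ -42780.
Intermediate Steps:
v = -20/3 (v = -5/3 - 5 = -20/3 ≈ -6.6667)
o(a, R) = -1 + a (o(a, R) = -1 + a*1 = -1 + a)
I = -12167/27 (I = (-1 - 20/3)³ = (-23/3)³ = -12167/27 ≈ -450.63)
(I + (-3 + f(-3, -1)))*96 = (-12167/27 + (-3 + 8))*96 = (-12167/27 + 5)*96 = -12032/27*96 = -385024/9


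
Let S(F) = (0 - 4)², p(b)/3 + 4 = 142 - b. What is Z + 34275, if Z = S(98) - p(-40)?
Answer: 33757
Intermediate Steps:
p(b) = 414 - 3*b (p(b) = -12 + 3*(142 - b) = -12 + (426 - 3*b) = 414 - 3*b)
S(F) = 16 (S(F) = (-4)² = 16)
Z = -518 (Z = 16 - (414 - 3*(-40)) = 16 - (414 + 120) = 16 - 1*534 = 16 - 534 = -518)
Z + 34275 = -518 + 34275 = 33757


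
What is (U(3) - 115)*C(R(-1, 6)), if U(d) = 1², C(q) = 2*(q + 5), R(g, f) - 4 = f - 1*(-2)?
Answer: -3876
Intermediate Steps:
R(g, f) = 6 + f (R(g, f) = 4 + (f - 1*(-2)) = 4 + (f + 2) = 4 + (2 + f) = 6 + f)
C(q) = 10 + 2*q (C(q) = 2*(5 + q) = 10 + 2*q)
U(d) = 1
(U(3) - 115)*C(R(-1, 6)) = (1 - 115)*(10 + 2*(6 + 6)) = -114*(10 + 2*12) = -114*(10 + 24) = -114*34 = -3876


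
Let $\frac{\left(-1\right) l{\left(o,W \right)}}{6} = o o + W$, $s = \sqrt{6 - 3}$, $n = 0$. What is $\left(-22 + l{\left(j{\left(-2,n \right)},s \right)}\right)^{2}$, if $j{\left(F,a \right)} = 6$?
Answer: $56752 + 2856 \sqrt{3} \approx 61699.0$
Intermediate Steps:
$s = \sqrt{3} \approx 1.732$
$l{\left(o,W \right)} = - 6 W - 6 o^{2}$ ($l{\left(o,W \right)} = - 6 \left(o o + W\right) = - 6 \left(o^{2} + W\right) = - 6 \left(W + o^{2}\right) = - 6 W - 6 o^{2}$)
$\left(-22 + l{\left(j{\left(-2,n \right)},s \right)}\right)^{2} = \left(-22 - \left(216 + 6 \sqrt{3}\right)\right)^{2} = \left(-238 - 6 \sqrt{3}\right)^{2}$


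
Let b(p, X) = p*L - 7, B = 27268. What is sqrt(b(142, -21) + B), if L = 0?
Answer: 3*sqrt(3029) ≈ 165.11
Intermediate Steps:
b(p, X) = -7 (b(p, X) = p*0 - 7 = 0 - 7 = -7)
sqrt(b(142, -21) + B) = sqrt(-7 + 27268) = sqrt(27261) = 3*sqrt(3029)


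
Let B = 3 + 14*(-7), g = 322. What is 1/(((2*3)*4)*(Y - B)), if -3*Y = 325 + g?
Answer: -1/2896 ≈ -0.00034530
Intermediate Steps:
Y = -647/3 (Y = -(325 + 322)/3 = -1/3*647 = -647/3 ≈ -215.67)
B = -95 (B = 3 - 98 = -95)
1/(((2*3)*4)*(Y - B)) = 1/(((2*3)*4)*(-647/3 - 1*(-95))) = 1/((6*4)*(-647/3 + 95)) = 1/(24*(-362/3)) = 1/(-2896) = -1/2896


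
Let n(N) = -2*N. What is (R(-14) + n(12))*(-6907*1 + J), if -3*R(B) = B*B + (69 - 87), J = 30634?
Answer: -1977250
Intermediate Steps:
R(B) = 6 - B²/3 (R(B) = -(B*B + (69 - 87))/3 = -(B² - 18)/3 = -(-18 + B²)/3 = 6 - B²/3)
(R(-14) + n(12))*(-6907*1 + J) = ((6 - ⅓*(-14)²) - 2*12)*(-6907*1 + 30634) = ((6 - ⅓*196) - 24)*(-6907 + 30634) = ((6 - 196/3) - 24)*23727 = (-178/3 - 24)*23727 = -250/3*23727 = -1977250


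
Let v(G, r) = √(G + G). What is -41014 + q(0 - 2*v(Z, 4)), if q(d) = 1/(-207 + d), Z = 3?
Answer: -585474919/14275 + 2*√6/42825 ≈ -41014.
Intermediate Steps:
v(G, r) = √2*√G (v(G, r) = √(2*G) = √2*√G)
-41014 + q(0 - 2*v(Z, 4)) = -41014 + 1/(-207 + (0 - 2*√2*√3)) = -41014 + 1/(-207 + (0 - 2*√6)) = -41014 + 1/(-207 - 2*√6)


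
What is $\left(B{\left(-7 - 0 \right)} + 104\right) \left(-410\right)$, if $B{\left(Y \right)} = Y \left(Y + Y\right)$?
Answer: $-82820$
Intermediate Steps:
$B{\left(Y \right)} = 2 Y^{2}$ ($B{\left(Y \right)} = Y 2 Y = 2 Y^{2}$)
$\left(B{\left(-7 - 0 \right)} + 104\right) \left(-410\right) = \left(2 \left(-7 - 0\right)^{2} + 104\right) \left(-410\right) = \left(2 \left(-7 + 0\right)^{2} + 104\right) \left(-410\right) = \left(2 \left(-7\right)^{2} + 104\right) \left(-410\right) = \left(2 \cdot 49 + 104\right) \left(-410\right) = \left(98 + 104\right) \left(-410\right) = 202 \left(-410\right) = -82820$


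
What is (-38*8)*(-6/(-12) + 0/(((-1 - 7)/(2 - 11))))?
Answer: -152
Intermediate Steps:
(-38*8)*(-6/(-12) + 0/(((-1 - 7)/(2 - 11)))) = -304*(-6*(-1/12) + 0/((-8/(-9)))) = -304*(½ + 0/((-8*(-⅑)))) = -304*(½ + 0/(8/9)) = -304*(½ + 0*(9/8)) = -304*(½ + 0) = -304*½ = -152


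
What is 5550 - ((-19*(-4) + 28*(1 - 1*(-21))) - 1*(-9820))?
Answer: -4962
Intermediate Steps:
5550 - ((-19*(-4) + 28*(1 - 1*(-21))) - 1*(-9820)) = 5550 - ((76 + 28*(1 + 21)) + 9820) = 5550 - ((76 + 28*22) + 9820) = 5550 - ((76 + 616) + 9820) = 5550 - (692 + 9820) = 5550 - 1*10512 = 5550 - 10512 = -4962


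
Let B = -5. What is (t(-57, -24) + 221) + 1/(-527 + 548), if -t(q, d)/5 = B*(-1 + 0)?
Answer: 4117/21 ≈ 196.05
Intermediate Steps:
t(q, d) = -25 (t(q, d) = -(-25)*(-1 + 0) = -(-25)*(-1) = -5*5 = -25)
(t(-57, -24) + 221) + 1/(-527 + 548) = (-25 + 221) + 1/(-527 + 548) = 196 + 1/21 = 4117/21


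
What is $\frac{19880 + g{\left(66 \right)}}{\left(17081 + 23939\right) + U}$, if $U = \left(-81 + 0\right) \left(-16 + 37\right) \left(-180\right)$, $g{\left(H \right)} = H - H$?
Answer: $\frac{71}{1240} \approx 0.057258$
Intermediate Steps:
$g{\left(H \right)} = 0$
$U = 306180$ ($U = \left(-81\right) 21 \left(-180\right) = \left(-1701\right) \left(-180\right) = 306180$)
$\frac{19880 + g{\left(66 \right)}}{\left(17081 + 23939\right) + U} = \frac{19880 + 0}{\left(17081 + 23939\right) + 306180} = \frac{19880}{41020 + 306180} = \frac{19880}{347200} = 19880 \cdot \frac{1}{347200} = \frac{71}{1240}$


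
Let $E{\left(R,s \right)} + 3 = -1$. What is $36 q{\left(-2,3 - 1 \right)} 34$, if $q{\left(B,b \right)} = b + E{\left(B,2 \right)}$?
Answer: $-2448$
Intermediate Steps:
$E{\left(R,s \right)} = -4$ ($E{\left(R,s \right)} = -3 - 1 = -4$)
$q{\left(B,b \right)} = -4 + b$ ($q{\left(B,b \right)} = b - 4 = -4 + b$)
$36 q{\left(-2,3 - 1 \right)} 34 = 36 \left(-4 + \left(3 - 1\right)\right) 34 = 36 \left(-4 + 2\right) 34 = 36 \left(-2\right) 34 = \left(-72\right) 34 = -2448$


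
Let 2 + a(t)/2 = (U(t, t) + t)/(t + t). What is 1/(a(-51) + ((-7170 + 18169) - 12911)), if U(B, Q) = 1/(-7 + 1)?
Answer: -306/585989 ≈ -0.00052219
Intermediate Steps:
U(B, Q) = -⅙ (U(B, Q) = 1/(-6) = -⅙)
a(t) = -4 + (-⅙ + t)/t (a(t) = -4 + 2*((-⅙ + t)/(t + t)) = -4 + 2*((-⅙ + t)/((2*t))) = -4 + 2*((-⅙ + t)*(1/(2*t))) = -4 + 2*((-⅙ + t)/(2*t)) = -4 + (-⅙ + t)/t)
1/(a(-51) + ((-7170 + 18169) - 12911)) = 1/((-3 - ⅙/(-51)) + ((-7170 + 18169) - 12911)) = 1/((-3 - ⅙*(-1/51)) + (10999 - 12911)) = 1/((-3 + 1/306) - 1912) = 1/(-917/306 - 1912) = 1/(-585989/306) = -306/585989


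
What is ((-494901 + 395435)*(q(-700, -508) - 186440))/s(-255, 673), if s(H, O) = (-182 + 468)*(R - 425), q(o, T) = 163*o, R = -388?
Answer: -4982251940/38753 ≈ -1.2856e+5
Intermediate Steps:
s(H, O) = -232518 (s(H, O) = (-182 + 468)*(-388 - 425) = 286*(-813) = -232518)
((-494901 + 395435)*(q(-700, -508) - 186440))/s(-255, 673) = ((-494901 + 395435)*(163*(-700) - 186440))/(-232518) = -99466*(-114100 - 186440)*(-1/232518) = -99466*(-300540)*(-1/232518) = 29893511640*(-1/232518) = -4982251940/38753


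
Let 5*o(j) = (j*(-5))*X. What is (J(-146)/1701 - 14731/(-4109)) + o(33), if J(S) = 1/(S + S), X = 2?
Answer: -18197589215/291558204 ≈ -62.415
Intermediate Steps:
J(S) = 1/(2*S)
o(j) = -2*j (o(j) = ((j*(-5))*2)/5 = (-5*j*2)/5 = (-10*j)/5 = -2*j)
(J(-146)/1701 - 14731/(-4109)) + o(33) = (((½)/(-146))/1701 - 14731/(-4109)) - 2*33 = (((½)*(-1/146))*(1/1701) - 14731*(-1/4109)) - 66 = (-1/292*1/1701 + 14731/4109) - 66 = (-1/496692 + 14731/4109) - 66 = 1045252249/291558204 - 66 = -18197589215/291558204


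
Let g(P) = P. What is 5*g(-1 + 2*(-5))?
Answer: -55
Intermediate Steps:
5*g(-1 + 2*(-5)) = 5*(-1 + 2*(-5)) = 5*(-1 - 10) = 5*(-11) = -55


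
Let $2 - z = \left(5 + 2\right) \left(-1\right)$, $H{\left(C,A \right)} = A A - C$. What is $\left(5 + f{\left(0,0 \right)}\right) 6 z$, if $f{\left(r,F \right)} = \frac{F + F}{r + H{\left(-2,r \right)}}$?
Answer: $270$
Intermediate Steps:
$H{\left(C,A \right)} = A^{2} - C$
$f{\left(r,F \right)} = \frac{2 F}{2 + r + r^{2}}$ ($f{\left(r,F \right)} = \frac{F + F}{r + \left(r^{2} - -2\right)} = \frac{2 F}{r + \left(r^{2} + 2\right)} = \frac{2 F}{r + \left(2 + r^{2}\right)} = \frac{2 F}{2 + r + r^{2}}$)
$z = 9$ ($z = 2 - \left(5 + 2\right) \left(-1\right) = 2 - 7 \left(-1\right) = 2 - -7 = 2 + 7 = 9$)
$\left(5 + f{\left(0,0 \right)}\right) 6 z = \left(5 + 2 \cdot 0 \frac{1}{2 + 0 + 0^{2}}\right) 6 \cdot 9 = \left(5 + 2 \cdot 0 \frac{1}{2 + 0 + 0}\right) 54 = \left(5 + 2 \cdot 0 \cdot \frac{1}{2}\right) 54 = \left(5 + 0\right) 54 = 5 \cdot 54 = 270$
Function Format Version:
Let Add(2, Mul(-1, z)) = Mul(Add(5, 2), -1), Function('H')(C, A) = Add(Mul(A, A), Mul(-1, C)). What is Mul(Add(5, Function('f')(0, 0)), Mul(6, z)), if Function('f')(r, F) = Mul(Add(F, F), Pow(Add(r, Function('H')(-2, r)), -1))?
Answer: 270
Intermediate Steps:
Function('H')(C, A) = Add(Pow(A, 2), Mul(-1, C))
Function('f')(r, F) = Mul(2, F, Pow(Add(2, r, Pow(r, 2)), -1)) (Function('f')(r, F) = Mul(Add(F, F), Pow(Add(r, Add(Pow(r, 2), Mul(-1, -2))), -1)) = Mul(Mul(2, F), Pow(Add(r, Add(Pow(r, 2), 2)), -1)) = Mul(Mul(2, F), Pow(Add(r, Add(2, Pow(r, 2))), -1)) = Mul(Mul(2, F), Pow(Add(2, r, Pow(r, 2)), -1)) = Mul(2, F, Pow(Add(2, r, Pow(r, 2)), -1)))
z = 9 (z = Add(2, Mul(-1, Mul(Add(5, 2), -1))) = Add(2, Mul(-1, Mul(7, -1))) = Add(2, Mul(-1, -7)) = Add(2, 7) = 9)
Mul(Add(5, Function('f')(0, 0)), Mul(6, z)) = Mul(Add(5, Mul(2, 0, Pow(Add(2, 0, Pow(0, 2)), -1))), Mul(6, 9)) = Mul(Add(5, Mul(2, 0, Pow(Add(2, 0, 0), -1))), 54) = Mul(Add(5, Mul(2, 0, Pow(2, -1))), 54) = Mul(Add(5, Mul(2, 0, Rational(1, 2))), 54) = Mul(Add(5, 0), 54) = Mul(5, 54) = 270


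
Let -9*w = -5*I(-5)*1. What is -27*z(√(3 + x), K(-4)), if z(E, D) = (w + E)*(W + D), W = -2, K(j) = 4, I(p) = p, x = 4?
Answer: 150 - 54*√7 ≈ 7.1294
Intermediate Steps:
w = -25/9 (w = -(-5*(-5))/9 = -25/9 ≈ -2.7778)
z(E, D) = (-2 + D)*(-25/9 + E) (z(E, D) = (-25/9 + E)*(-2 + D) = (-2 + D)*(-25/9 + E))
-27*z(√(3 + x), K(-4)) = -27*(50/9 - 2*√(3 + 4) - 25/9*4 + 4*√(3 + 4)) = -27*(50/9 - 2*√7 - 100/9 + 4*√7) = -27*(-50/9 + 2*√7) = 150 - 54*√7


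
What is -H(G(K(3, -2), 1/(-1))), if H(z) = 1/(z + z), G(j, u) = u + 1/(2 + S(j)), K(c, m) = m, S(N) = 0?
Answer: 1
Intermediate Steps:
G(j, u) = ½ + u (G(j, u) = u + 1/(2 + 0) = u + 1/2 = u + ½ = ½ + u)
H(z) = 1/(2*z)
-H(G(K(3, -2), 1/(-1))) = -1/(2*(½ + 1/(-1))) = -1/(2*(½ - 1)) = -1/(2*(-½)) = -(-2)/2 = -1*(-1) = 1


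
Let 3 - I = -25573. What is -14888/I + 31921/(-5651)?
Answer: -112567948/18066247 ≈ -6.2308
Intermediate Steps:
I = 25576 (I = 3 - 1*(-25573) = 3 + 25573 = 25576)
-14888/I + 31921/(-5651) = -14888/25576 + 31921/(-5651) = -14888*1/25576 + 31921*(-1/5651) = -1861/3197 - 31921/5651 = -112567948/18066247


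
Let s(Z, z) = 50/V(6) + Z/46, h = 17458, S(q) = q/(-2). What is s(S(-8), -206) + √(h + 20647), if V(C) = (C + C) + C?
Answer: 593/207 + √38105 ≈ 198.07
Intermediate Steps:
S(q) = -q/2 (S(q) = q*(-½) = -q/2)
V(C) = 3*C (V(C) = 2*C + C = 3*C)
s(Z, z) = 25/9 + Z/46 (s(Z, z) = 50/((3*6)) + Z/46 = 50/18 + Z*(1/46) = 50*(1/18) + Z/46 = 25/9 + Z/46)
s(S(-8), -206) + √(h + 20647) = (25/9 + (-½*(-8))/46) + √(17458 + 20647) = (25/9 + (1/46)*4) + √38105 = (25/9 + 2/23) + √38105 = 593/207 + √38105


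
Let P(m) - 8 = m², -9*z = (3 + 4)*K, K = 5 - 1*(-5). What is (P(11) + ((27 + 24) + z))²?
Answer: 2402500/81 ≈ 29661.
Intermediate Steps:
K = 10 (K = 5 + 5 = 10)
z = -70/9 (z = -(3 + 4)*10/9 = -7*10/9 = -⅑*70 = -70/9 ≈ -7.7778)
P(m) = 8 + m²
(P(11) + ((27 + 24) + z))² = ((8 + 11²) + ((27 + 24) - 70/9))² = ((8 + 121) + (51 - 70/9))² = (129 + 389/9)² = (1550/9)² = 2402500/81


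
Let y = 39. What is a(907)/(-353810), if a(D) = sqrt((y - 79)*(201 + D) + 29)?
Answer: -I*sqrt(44291)/353810 ≈ -0.00059482*I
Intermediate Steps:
a(D) = sqrt(-8011 - 40*D) (a(D) = sqrt((39 - 79)*(201 + D) + 29) = sqrt(-40*(201 + D) + 29) = sqrt((-8040 - 40*D) + 29) = sqrt(-8011 - 40*D))
a(907)/(-353810) = sqrt(-8011 - 40*907)/(-353810) = sqrt(-8011 - 36280)*(-1/353810) = sqrt(-44291)*(-1/353810) = (I*sqrt(44291))*(-1/353810) = -I*sqrt(44291)/353810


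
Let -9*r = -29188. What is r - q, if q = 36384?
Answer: -298268/9 ≈ -33141.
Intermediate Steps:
r = 29188/9 (r = -⅑*(-29188) = 29188/9 ≈ 3243.1)
r - q = 29188/9 - 1*36384 = 29188/9 - 36384 = -298268/9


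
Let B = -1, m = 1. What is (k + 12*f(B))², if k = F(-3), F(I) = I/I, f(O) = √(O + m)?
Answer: 1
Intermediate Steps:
f(O) = √(1 + O) (f(O) = √(O + 1) = √(1 + O))
F(I) = 1
k = 1
(k + 12*f(B))² = (1 + 12*√(1 - 1))² = (1 + 12*√0)² = (1 + 12*0)² = (1 + 0)² = 1² = 1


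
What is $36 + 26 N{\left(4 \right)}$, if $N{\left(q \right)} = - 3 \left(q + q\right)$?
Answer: $-588$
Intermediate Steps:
$N{\left(q \right)} = - 6 q$ ($N{\left(q \right)} = - 3 \cdot 2 q = - 6 q$)
$36 + 26 N{\left(4 \right)} = 36 + 26 \left(\left(-6\right) 4\right) = 36 + 26 \left(-24\right) = 36 - 624 = -588$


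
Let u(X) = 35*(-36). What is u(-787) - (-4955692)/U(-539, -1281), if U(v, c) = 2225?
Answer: 2152192/2225 ≈ 967.28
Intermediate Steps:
u(X) = -1260
u(-787) - (-4955692)/U(-539, -1281) = -1260 - (-4955692)/2225 = -1260 - 1*(-4955692/2225) = -1260 + 4955692/2225 = 2152192/2225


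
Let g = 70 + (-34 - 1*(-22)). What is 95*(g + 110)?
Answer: 15960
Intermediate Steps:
g = 58 (g = 70 + (-34 + 22) = 70 - 12 = 58)
95*(g + 110) = 95*(58 + 110) = 95*168 = 15960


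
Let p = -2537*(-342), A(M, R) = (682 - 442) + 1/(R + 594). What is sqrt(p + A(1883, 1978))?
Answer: sqrt(1435319626267)/1286 ≈ 931.61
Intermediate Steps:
A(M, R) = 240 + 1/(594 + R)
p = 867654
sqrt(p + A(1883, 1978)) = sqrt(867654 + (142561 + 240*1978)/(594 + 1978)) = sqrt(867654 + (142561 + 474720)/2572) = sqrt(867654 + (1/2572)*617281) = sqrt(867654 + 617281/2572) = sqrt(2232223369/2572) = sqrt(1435319626267)/1286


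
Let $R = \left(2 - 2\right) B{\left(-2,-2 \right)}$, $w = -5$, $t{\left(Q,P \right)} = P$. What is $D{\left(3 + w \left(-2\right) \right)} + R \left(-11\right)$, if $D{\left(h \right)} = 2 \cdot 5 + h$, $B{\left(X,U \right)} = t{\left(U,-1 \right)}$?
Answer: $23$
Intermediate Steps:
$B{\left(X,U \right)} = -1$
$D{\left(h \right)} = 10 + h$
$R = 0$ ($R = \left(2 - 2\right) \left(-1\right) = 0 \left(-1\right) = 0$)
$D{\left(3 + w \left(-2\right) \right)} + R \left(-11\right) = \left(10 + \left(3 - -10\right)\right) + 0 \left(-11\right) = \left(10 + \left(3 + 10\right)\right) + 0 = \left(10 + 13\right) + 0 = 23 + 0 = 23$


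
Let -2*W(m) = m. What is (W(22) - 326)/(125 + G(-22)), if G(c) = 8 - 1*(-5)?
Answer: -337/138 ≈ -2.4420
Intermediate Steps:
W(m) = -m/2
G(c) = 13 (G(c) = 8 + 5 = 13)
(W(22) - 326)/(125 + G(-22)) = (-1/2*22 - 326)/(125 + 13) = (-11 - 326)/138 = -337*1/138 = -337/138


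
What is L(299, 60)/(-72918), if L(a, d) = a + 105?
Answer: -202/36459 ≈ -0.0055405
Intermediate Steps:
L(a, d) = 105 + a
L(299, 60)/(-72918) = (105 + 299)/(-72918) = 404*(-1/72918) = -202/36459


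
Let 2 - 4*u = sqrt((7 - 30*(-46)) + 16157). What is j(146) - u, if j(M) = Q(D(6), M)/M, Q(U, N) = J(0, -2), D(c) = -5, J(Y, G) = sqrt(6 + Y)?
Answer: -1/2 + sqrt(4386)/2 + sqrt(6)/146 ≈ 32.630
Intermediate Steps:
Q(U, N) = sqrt(6) (Q(U, N) = sqrt(6 + 0) = sqrt(6))
u = 1/2 - sqrt(4386)/2 (u = 1/2 - sqrt((7 - 30*(-46)) + 16157)/4 = 1/2 - sqrt((7 + 1380) + 16157)/4 = 1/2 - sqrt(1387 + 16157)/4 = 1/2 - sqrt(4386)/2 ≈ -32.613)
j(M) = sqrt(6)/M
j(146) - u = sqrt(6)/146 - (1/2 - sqrt(4386)/2) = sqrt(6)*(1/146) + (-1/2 + sqrt(4386)/2) = sqrt(6)/146 + (-1/2 + sqrt(4386)/2) = -1/2 + sqrt(4386)/2 + sqrt(6)/146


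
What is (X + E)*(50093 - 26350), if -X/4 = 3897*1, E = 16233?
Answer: 15314235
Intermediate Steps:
X = -15588 ≈ -15588.
(X + E)*(50093 - 26350) = (-15588 + 16233)*(50093 - 26350) = 645*23743 = 15314235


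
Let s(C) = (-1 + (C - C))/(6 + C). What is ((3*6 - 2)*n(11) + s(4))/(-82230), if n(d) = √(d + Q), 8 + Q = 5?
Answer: 1/822300 - 16*√2/41115 ≈ -0.00054913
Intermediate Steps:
Q = -3 (Q = -8 + 5 = -3)
n(d) = √(-3 + d) (n(d) = √(d - 3) = √(-3 + d))
s(C) = -1/(6 + C) (s(C) = (-1 + 0)/(6 + C) = -1/(6 + C))
((3*6 - 2)*n(11) + s(4))/(-82230) = ((3*6 - 2)*√(-3 + 11) - 1/(6 + 4))/(-82230) = ((18 - 2)*√8 - 1/10)*(-1/82230) = (16*(2*√2) - 1*⅒)*(-1/82230) = (32*√2 - ⅒)*(-1/82230) = (-⅒ + 32*√2)*(-1/82230) = 1/822300 - 16*√2/41115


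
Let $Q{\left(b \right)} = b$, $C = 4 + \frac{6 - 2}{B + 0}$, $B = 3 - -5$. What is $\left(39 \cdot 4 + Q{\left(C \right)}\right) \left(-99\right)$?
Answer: $- \frac{31779}{2} \approx -15890.0$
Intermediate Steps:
$B = 8$ ($B = 3 + 5 = 8$)
$C = \frac{9}{2}$ ($C = 4 + \frac{6 - 2}{8 + 0} = 4 + \frac{4}{8} = 4 + 4 \cdot \frac{1}{8} = 4 + \frac{1}{2} = \frac{9}{2} \approx 4.5$)
$\left(39 \cdot 4 + Q{\left(C \right)}\right) \left(-99\right) = \left(39 \cdot 4 + \frac{9}{2}\right) \left(-99\right) = \left(156 + \frac{9}{2}\right) \left(-99\right) = \frac{321}{2} \left(-99\right) = - \frac{31779}{2}$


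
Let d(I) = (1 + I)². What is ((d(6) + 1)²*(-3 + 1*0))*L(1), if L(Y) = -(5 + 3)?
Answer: 60000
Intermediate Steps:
L(Y) = -8 (L(Y) = -1*8 = -8)
((d(6) + 1)²*(-3 + 1*0))*L(1) = (((1 + 6)² + 1)²*(-3 + 1*0))*(-8) = ((7² + 1)²*(-3 + 0))*(-8) = ((49 + 1)²*(-3))*(-8) = (50²*(-3))*(-8) = (2500*(-3))*(-8) = -7500*(-8) = 60000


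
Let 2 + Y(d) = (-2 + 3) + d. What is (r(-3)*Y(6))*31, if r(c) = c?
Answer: -465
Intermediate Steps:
Y(d) = -1 + d (Y(d) = -2 + ((-2 + 3) + d) = -2 + (1 + d) = -1 + d)
(r(-3)*Y(6))*31 = -3*(-1 + 6)*31 = -3*5*31 = -15*31 = -465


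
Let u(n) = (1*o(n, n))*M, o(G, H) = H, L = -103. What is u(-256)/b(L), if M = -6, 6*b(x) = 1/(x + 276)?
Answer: 1594368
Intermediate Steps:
b(x) = 1/(6*(276 + x)) (b(x) = 1/(6*(x + 276)) = 1/(6*(276 + x)))
u(n) = -6*n (u(n) = (1*n)*(-6) = n*(-6) = -6*n)
u(-256)/b(L) = (-6*(-256))/((1/(6*(276 - 103)))) = 1536/(((⅙)/173)) = 1536/(((⅙)*(1/173))) = 1536/(1/1038) = 1536*1038 = 1594368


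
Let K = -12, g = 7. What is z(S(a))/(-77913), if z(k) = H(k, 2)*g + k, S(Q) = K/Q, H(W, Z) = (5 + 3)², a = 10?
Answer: -2234/389565 ≈ -0.0057346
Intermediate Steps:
H(W, Z) = 64 (H(W, Z) = 8² = 64)
S(Q) = -12/Q
z(k) = 448 + k (z(k) = 64*7 + k = 448 + k)
z(S(a))/(-77913) = (448 - 12/10)/(-77913) = (448 - 12*⅒)*(-1/77913) = (448 - 6/5)*(-1/77913) = (2234/5)*(-1/77913) = -2234/389565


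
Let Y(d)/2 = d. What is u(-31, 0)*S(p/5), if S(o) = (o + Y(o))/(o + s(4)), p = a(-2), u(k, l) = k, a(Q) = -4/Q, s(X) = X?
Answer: -93/11 ≈ -8.4545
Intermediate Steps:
Y(d) = 2*d
p = 2 (p = -4/(-2) = -4*(-½) = 2)
S(o) = 3*o/(4 + o) (S(o) = (o + 2*o)/(o + 4) = (3*o)/(4 + o) = 3*o/(4 + o))
u(-31, 0)*S(p/5) = -93*2/5/(4 + 2/5) = -93*2*(⅕)/(4 + 2*(⅕)) = -93*2/(5*(4 + ⅖)) = -93*2/(5*22/5) = -93*2*5/(5*22) = -31*3/11 = -93/11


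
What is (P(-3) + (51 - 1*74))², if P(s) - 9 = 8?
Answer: 36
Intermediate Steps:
P(s) = 17 (P(s) = 9 + 8 = 17)
(P(-3) + (51 - 1*74))² = (17 + (51 - 1*74))² = (17 + (51 - 74))² = (17 - 23)² = (-6)² = 36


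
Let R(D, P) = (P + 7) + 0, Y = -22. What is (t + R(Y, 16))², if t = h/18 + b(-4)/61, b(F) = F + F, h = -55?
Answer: 473280025/1205604 ≈ 392.57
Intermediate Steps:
R(D, P) = 7 + P (R(D, P) = (7 + P) + 0 = 7 + P)
b(F) = 2*F
t = -3499/1098 (t = -55/18 + (2*(-4))/61 = -55*1/18 - 8*1/61 = -55/18 - 8/61 = -3499/1098 ≈ -3.1867)
(t + R(Y, 16))² = (-3499/1098 + (7 + 16))² = (-3499/1098 + 23)² = (21755/1098)² = 473280025/1205604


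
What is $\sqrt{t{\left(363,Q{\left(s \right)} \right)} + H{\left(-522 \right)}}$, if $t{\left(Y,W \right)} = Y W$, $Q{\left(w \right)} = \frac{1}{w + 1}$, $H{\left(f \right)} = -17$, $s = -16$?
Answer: $\frac{i \sqrt{1030}}{5} \approx 6.4187 i$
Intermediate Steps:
$Q{\left(w \right)} = \frac{1}{1 + w}$
$t{\left(Y,W \right)} = W Y$
$\sqrt{t{\left(363,Q{\left(s \right)} \right)} + H{\left(-522 \right)}} = \sqrt{\frac{1}{1 - 16} \cdot 363 - 17} = \sqrt{\frac{1}{-15} \cdot 363 - 17} = \sqrt{\left(- \frac{1}{15}\right) 363 - 17} = \sqrt{- \frac{121}{5} - 17} = \sqrt{- \frac{206}{5}} = \frac{i \sqrt{1030}}{5}$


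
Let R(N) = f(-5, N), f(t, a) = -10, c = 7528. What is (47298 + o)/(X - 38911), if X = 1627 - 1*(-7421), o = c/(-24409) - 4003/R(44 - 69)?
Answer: -11642602767/7289259670 ≈ -1.5972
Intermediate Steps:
R(N) = -10
o = 97633947/244090 (o = 7528/(-24409) - 4003/(-10) = 7528*(-1/24409) - 4003*(-⅒) = -7528/24409 + 4003/10 = 97633947/244090 ≈ 399.99)
X = 9048 (X = 1627 + 7421 = 9048)
(47298 + o)/(X - 38911) = (47298 + 97633947/244090)/(9048 - 38911) = (11642602767/244090)/(-29863) = (11642602767/244090)*(-1/29863) = -11642602767/7289259670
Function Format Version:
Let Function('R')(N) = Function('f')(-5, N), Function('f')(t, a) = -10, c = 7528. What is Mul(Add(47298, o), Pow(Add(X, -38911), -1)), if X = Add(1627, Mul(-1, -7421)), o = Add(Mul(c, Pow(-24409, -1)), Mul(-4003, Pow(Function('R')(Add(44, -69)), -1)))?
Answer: Rational(-11642602767, 7289259670) ≈ -1.5972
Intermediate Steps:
Function('R')(N) = -10
o = Rational(97633947, 244090) (o = Add(Mul(7528, Pow(-24409, -1)), Mul(-4003, Pow(-10, -1))) = Add(Mul(7528, Rational(-1, 24409)), Mul(-4003, Rational(-1, 10))) = Add(Rational(-7528, 24409), Rational(4003, 10)) = Rational(97633947, 244090) ≈ 399.99)
X = 9048 (X = Add(1627, 7421) = 9048)
Mul(Add(47298, o), Pow(Add(X, -38911), -1)) = Mul(Add(47298, Rational(97633947, 244090)), Pow(Add(9048, -38911), -1)) = Mul(Rational(11642602767, 244090), Pow(-29863, -1)) = Mul(Rational(11642602767, 244090), Rational(-1, 29863)) = Rational(-11642602767, 7289259670)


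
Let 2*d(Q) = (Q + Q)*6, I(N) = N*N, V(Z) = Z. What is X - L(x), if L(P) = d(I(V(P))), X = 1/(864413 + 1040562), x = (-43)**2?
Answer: -39076382609849/1904975 ≈ -2.0513e+7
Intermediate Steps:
I(N) = N**2
x = 1849
X = 1/1904975 ≈ 5.2494e-7
d(Q) = 6*Q (d(Q) = ((Q + Q)*6)/2 = ((2*Q)*6)/2 = (12*Q)/2 = 6*Q)
L(P) = 6*P**2
X - L(x) = 1/1904975 - 6*1849**2 = 1/1904975 - 6*3418801 = 1/1904975 - 1*20512806 = 1/1904975 - 20512806 = -39076382609849/1904975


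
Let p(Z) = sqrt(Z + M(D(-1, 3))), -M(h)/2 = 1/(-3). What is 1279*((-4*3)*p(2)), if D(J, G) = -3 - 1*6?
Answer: -10232*sqrt(6) ≈ -25063.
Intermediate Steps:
D(J, G) = -9 (D(J, G) = -3 - 6 = -9)
M(h) = 2/3 (M(h) = -2/(-3) = -2*(-1/3) = 2/3)
p(Z) = sqrt(2/3 + Z) (p(Z) = sqrt(Z + 2/3) = sqrt(2/3 + Z))
1279*((-4*3)*p(2)) = 1279*((-4*3)*(sqrt(6 + 9*2)/3)) = 1279*(-4*sqrt(6 + 18)) = 1279*(-4*sqrt(24)) = 1279*(-4*2*sqrt(6)) = 1279*(-8*sqrt(6)) = -10232*sqrt(6)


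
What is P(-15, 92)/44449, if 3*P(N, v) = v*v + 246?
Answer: 8710/133347 ≈ 0.065318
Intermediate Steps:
P(N, v) = 82 + v²/3 (P(N, v) = (v*v + 246)/3 = (v² + 246)/3 = (246 + v²)/3 = 82 + v²/3)
P(-15, 92)/44449 = (82 + (⅓)*92²)/44449 = (82 + (⅓)*8464)*(1/44449) = (82 + 8464/3)*(1/44449) = (8710/3)*(1/44449) = 8710/133347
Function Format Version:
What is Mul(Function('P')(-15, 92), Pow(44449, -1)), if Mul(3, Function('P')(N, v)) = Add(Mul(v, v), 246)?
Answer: Rational(8710, 133347) ≈ 0.065318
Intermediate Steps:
Function('P')(N, v) = Add(82, Mul(Rational(1, 3), Pow(v, 2))) (Function('P')(N, v) = Mul(Rational(1, 3), Add(Mul(v, v), 246)) = Mul(Rational(1, 3), Add(Pow(v, 2), 246)) = Mul(Rational(1, 3), Add(246, Pow(v, 2))) = Add(82, Mul(Rational(1, 3), Pow(v, 2))))
Mul(Function('P')(-15, 92), Pow(44449, -1)) = Mul(Add(82, Mul(Rational(1, 3), Pow(92, 2))), Pow(44449, -1)) = Mul(Add(82, Mul(Rational(1, 3), 8464)), Rational(1, 44449)) = Mul(Add(82, Rational(8464, 3)), Rational(1, 44449)) = Mul(Rational(8710, 3), Rational(1, 44449)) = Rational(8710, 133347)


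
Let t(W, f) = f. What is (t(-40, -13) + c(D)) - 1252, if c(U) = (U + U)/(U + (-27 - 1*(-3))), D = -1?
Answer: -31623/25 ≈ -1264.9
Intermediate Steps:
c(U) = 2*U/(-24 + U) (c(U) = (2*U)/(U + (-27 + 3)) = (2*U)/(U - 24) = (2*U)/(-24 + U) = 2*U/(-24 + U))
(t(-40, -13) + c(D)) - 1252 = (-13 + 2*(-1)/(-24 - 1)) - 1252 = (-13 + 2*(-1)/(-25)) - 1252 = (-13 + 2*(-1)*(-1/25)) - 1252 = (-13 + 2/25) - 1252 = -323/25 - 1252 = -31623/25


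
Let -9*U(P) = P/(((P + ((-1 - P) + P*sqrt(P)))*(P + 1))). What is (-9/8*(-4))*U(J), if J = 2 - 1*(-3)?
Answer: -5/1488 - 25*sqrt(5)/1488 ≈ -0.040929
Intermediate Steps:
J = 5 (J = 2 + 3 = 5)
U(P) = -P/(9*(1 + P)*(-1 + P**(3/2))) (U(P) = -P/(9*((P + ((-1 - P) + P*sqrt(P)))*(P + 1))) = -P/(9*((P + ((-1 - P) + P**(3/2)))*(1 + P))) = -P/(9*((P + (-1 + P**(3/2) - P))*(1 + P))) = -P/(9*((-1 + P**(3/2))*(1 + P))) = -P/(9*((1 + P)*(-1 + P**(3/2)))) = -P*1/((1 + P)*(-1 + P**(3/2)))/9 = -P/(9*(1 + P)*(-1 + P**(3/2))))
(-9/8*(-4))*U(J) = (-9/8*(-4))*((1/9)*5/(1 + 5 - 5**(3/2) - 5**(5/2))) = (-9*1/8*(-4))*((1/9)*5/(1 + 5 - 5*sqrt(5) - 25*sqrt(5))) = (-9/8*(-4))*((1/9)*5/(1 + 5 - 5*sqrt(5) - 25*sqrt(5))) = 9*((1/9)*5/(6 - 30*sqrt(5)))/2 = 9*(5/(9*(6 - 30*sqrt(5))))/2 = 5/(2*(6 - 30*sqrt(5)))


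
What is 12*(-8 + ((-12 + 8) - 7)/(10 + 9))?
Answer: -1956/19 ≈ -102.95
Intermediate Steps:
12*(-8 + ((-12 + 8) - 7)/(10 + 9)) = 12*(-8 + (-4 - 7)/19) = 12*(-8 - 11*1/19) = 12*(-8 - 11/19) = 12*(-163/19) = -1956/19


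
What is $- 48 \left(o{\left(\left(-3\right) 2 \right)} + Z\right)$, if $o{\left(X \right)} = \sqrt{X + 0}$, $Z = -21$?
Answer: $1008 - 48 i \sqrt{6} \approx 1008.0 - 117.58 i$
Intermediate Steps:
$o{\left(X \right)} = \sqrt{X}$
$- 48 \left(o{\left(\left(-3\right) 2 \right)} + Z\right) = - 48 \left(\sqrt{\left(-3\right) 2} - 21\right) = - 48 \left(\sqrt{-6} - 21\right) = - 48 \left(i \sqrt{6} - 21\right) = - 48 \left(-21 + i \sqrt{6}\right) = 1008 - 48 i \sqrt{6}$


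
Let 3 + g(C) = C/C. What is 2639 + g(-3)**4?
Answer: 2655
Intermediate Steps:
g(C) = -2 (g(C) = -3 + C/C = -3 + 1 = -2)
2639 + g(-3)**4 = 2639 + (-2)**4 = 2639 + 16 = 2655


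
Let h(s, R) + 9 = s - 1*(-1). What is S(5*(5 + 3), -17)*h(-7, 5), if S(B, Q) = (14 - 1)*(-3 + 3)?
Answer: 0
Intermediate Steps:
h(s, R) = -8 + s (h(s, R) = -9 + (s - 1*(-1)) = -9 + (s + 1) = -9 + (1 + s) = -8 + s)
S(B, Q) = 0 (S(B, Q) = 13*0 = 0)
S(5*(5 + 3), -17)*h(-7, 5) = 0*(-8 - 7) = 0*(-15) = 0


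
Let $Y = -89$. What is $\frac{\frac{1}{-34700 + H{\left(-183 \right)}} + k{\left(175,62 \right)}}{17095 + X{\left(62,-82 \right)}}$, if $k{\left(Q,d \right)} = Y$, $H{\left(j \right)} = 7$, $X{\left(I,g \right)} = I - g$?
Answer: $- \frac{3087678}{598072627} \approx -0.0051627$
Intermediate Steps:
$k{\left(Q,d \right)} = -89$
$\frac{\frac{1}{-34700 + H{\left(-183 \right)}} + k{\left(175,62 \right)}}{17095 + X{\left(62,-82 \right)}} = \frac{\frac{1}{-34700 + 7} - 89}{17095 + \left(62 - -82\right)} = \frac{\frac{1}{-34693} - 89}{17095 + \left(62 + 82\right)} = \frac{- \frac{1}{34693} - 89}{17095 + 144} = - \frac{3087678}{34693 \cdot 17239} = \left(- \frac{3087678}{34693}\right) \frac{1}{17239} = - \frac{3087678}{598072627}$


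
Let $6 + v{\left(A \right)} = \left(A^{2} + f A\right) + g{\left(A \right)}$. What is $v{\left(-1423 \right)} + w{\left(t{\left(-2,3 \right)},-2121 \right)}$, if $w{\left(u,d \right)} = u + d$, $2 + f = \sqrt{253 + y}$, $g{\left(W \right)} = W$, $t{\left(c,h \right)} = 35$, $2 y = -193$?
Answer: $2024260 - \frac{1423 \sqrt{626}}{2} \approx 2.0065 \cdot 10^{6}$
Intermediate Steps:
$y = - \frac{193}{2}$ ($y = \frac{1}{2} \left(-193\right) = - \frac{193}{2} \approx -96.5$)
$f = -2 + \frac{\sqrt{626}}{2}$ ($f = -2 + \sqrt{253 - \frac{193}{2}} = -2 + \sqrt{\frac{313}{2}} = -2 + \frac{\sqrt{626}}{2} \approx 10.51$)
$v{\left(A \right)} = -6 + A + A^{2} + A \left(-2 + \frac{\sqrt{626}}{2}\right)$ ($v{\left(A \right)} = -6 + \left(\left(A^{2} + \left(-2 + \frac{\sqrt{626}}{2}\right) A\right) + A\right) = -6 + \left(\left(A^{2} + A \left(-2 + \frac{\sqrt{626}}{2}\right)\right) + A\right) = -6 + \left(A + A^{2} + A \left(-2 + \frac{\sqrt{626}}{2}\right)\right) = -6 + A + A^{2} + A \left(-2 + \frac{\sqrt{626}}{2}\right)$)
$w{\left(u,d \right)} = d + u$
$v{\left(-1423 \right)} + w{\left(t{\left(-2,3 \right)},-2121 \right)} = \left(-6 + \left(-1423\right)^{2} - -1423 + \frac{1}{2} \left(-1423\right) \sqrt{626}\right) + \left(-2121 + 35\right) = \left(-6 + 2024929 + 1423 - \frac{1423 \sqrt{626}}{2}\right) - 2086 = \left(2026346 - \frac{1423 \sqrt{626}}{2}\right) - 2086 = 2024260 - \frac{1423 \sqrt{626}}{2}$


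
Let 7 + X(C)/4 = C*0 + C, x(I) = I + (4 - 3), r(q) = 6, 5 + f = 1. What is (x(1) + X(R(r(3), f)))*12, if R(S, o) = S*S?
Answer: 1416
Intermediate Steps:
f = -4 (f = -5 + 1 = -4)
R(S, o) = S²
x(I) = 1 + I (x(I) = I + 1 = 1 + I)
X(C) = -28 + 4*C (X(C) = -28 + 4*(C*0 + C) = -28 + 4*(0 + C) = -28 + 4*C)
(x(1) + X(R(r(3), f)))*12 = ((1 + 1) + (-28 + 4*6²))*12 = (2 + (-28 + 4*36))*12 = (2 + (-28 + 144))*12 = (2 + 116)*12 = 118*12 = 1416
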